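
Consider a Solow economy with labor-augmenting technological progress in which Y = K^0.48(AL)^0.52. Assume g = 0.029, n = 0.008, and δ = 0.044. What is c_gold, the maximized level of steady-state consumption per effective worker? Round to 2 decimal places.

Break-even investment rate: n + g + δ = 0.008 + 0.029 + 0.044 = 0.081.
Maximizing c = f(k) − (n+g+δ)·k gives f'(k) = n+g+δ, i.e. 0.48·k^(0.48−1) = 0.081, so k_gold = (0.48/0.081)^(1/0.52) ≈ 30.6245.
y_gold = 30.6245^0.48 ≈ 5.1679.
c_gold = y_gold − (n+g+δ)·k_gold = 5.1679 − 0.081·30.6245 ≈ 2.6873.

c_gold ≈ 2.69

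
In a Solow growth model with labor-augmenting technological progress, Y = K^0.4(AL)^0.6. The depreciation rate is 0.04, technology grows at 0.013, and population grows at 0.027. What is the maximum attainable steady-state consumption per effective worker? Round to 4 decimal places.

Capital per effective worker breaks even when investment replaces (n + g + δ)·k; here n + g + δ = 0.08.
Setting f'(k) = n+g+δ gives 0.4·k^(0.4−1) = 0.08, hence k_gold = (0.4/0.08)^(1/0.6) ≈ 14.6201.
y_gold = 14.6201^0.4 ≈ 2.9240.
c_gold = y_gold − (n+g+δ)·k_gold = 2.9240 − 0.08·14.6201 ≈ 1.7544.

c_gold ≈ 1.7544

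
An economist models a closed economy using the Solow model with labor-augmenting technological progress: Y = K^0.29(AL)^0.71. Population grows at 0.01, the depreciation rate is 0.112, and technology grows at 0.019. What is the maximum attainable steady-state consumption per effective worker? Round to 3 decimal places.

n + g + δ = 0.01 + 0.019 + 0.112 = 0.141.
Setting f'(k) = n+g+δ gives 0.29·k^(0.29−1) = 0.141, hence k_gold = (0.29/0.141)^(1/0.71) ≈ 2.7612.
y_gold = 2.7612^0.29 ≈ 1.3425.
c_gold = y_gold − (n+g+δ)·k_gold = 1.3425 − 0.141·2.7612 ≈ 0.9532.

c_gold ≈ 0.953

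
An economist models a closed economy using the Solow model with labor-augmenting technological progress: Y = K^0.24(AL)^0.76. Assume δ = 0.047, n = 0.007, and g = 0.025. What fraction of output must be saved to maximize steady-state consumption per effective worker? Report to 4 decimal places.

s_gold = 0.2400

Capital per effective worker breaks even when investment replaces (n + g + δ)·k; here n + g + δ = 0.079.
At the golden rule MPK = n+g+δ, and in any Cobb-Douglas steady state s = (n+g+δ)·k/y = MPK·k/y = capital's share 0.24.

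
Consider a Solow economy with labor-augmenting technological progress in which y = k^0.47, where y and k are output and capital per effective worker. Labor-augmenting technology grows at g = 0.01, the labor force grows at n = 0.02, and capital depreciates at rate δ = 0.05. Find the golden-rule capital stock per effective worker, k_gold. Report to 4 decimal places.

n + g + δ = 0.02 + 0.01 + 0.05 = 0.08.
At the golden rule the marginal product of capital equals n+g+δ: 0.47·k^(0.47−1) = 0.08. Solving, k_gold = (0.47/0.08)^(1/0.53) ≈ 28.2461.

k_gold ≈ 28.2461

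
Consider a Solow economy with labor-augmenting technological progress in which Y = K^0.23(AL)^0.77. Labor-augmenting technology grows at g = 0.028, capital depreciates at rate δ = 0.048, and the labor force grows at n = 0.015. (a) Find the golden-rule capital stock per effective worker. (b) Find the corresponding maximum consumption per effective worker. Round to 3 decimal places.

The effective depreciation rate is n + g + δ = 0.015 + 0.028 + 0.048 = 0.091.
At the golden rule the marginal product of capital equals n+g+δ: 0.23·k^(0.23−1) = 0.091. Solving, k_gold = (0.23/0.091)^(1/0.77) ≈ 3.3340.
y_gold = 3.3340^0.23 ≈ 1.3191; c_gold = y_gold − 0.091·k_gold ≈ 1.0157.

(a) k_gold ≈ 3.334; (b) c_gold ≈ 1.016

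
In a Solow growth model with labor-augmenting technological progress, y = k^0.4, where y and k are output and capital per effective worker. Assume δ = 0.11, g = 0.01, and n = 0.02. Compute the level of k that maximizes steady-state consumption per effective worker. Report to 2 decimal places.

The effective depreciation rate is n + g + δ = 0.02 + 0.01 + 0.11 = 0.14.
At the golden rule the marginal product of capital equals n+g+δ: 0.4·k^(0.4−1) = 0.14. Solving, k_gold = (0.4/0.14)^(1/0.6) ≈ 5.7529.

k_gold ≈ 5.75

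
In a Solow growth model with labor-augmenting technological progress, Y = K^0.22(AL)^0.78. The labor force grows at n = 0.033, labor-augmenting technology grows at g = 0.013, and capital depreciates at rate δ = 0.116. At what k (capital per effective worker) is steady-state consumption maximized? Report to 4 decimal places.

Break-even investment rate: n + g + δ = 0.033 + 0.013 + 0.116 = 0.162.
Maximizing c = f(k) − (n+g+δ)·k gives f'(k) = n+g+δ, i.e. 0.22·k^(0.22−1) = 0.162, so k_gold = (0.22/0.162)^(1/0.78) ≈ 1.4805.

k_gold ≈ 1.4805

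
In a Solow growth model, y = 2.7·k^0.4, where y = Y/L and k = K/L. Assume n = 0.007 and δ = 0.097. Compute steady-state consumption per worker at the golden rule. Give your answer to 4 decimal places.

c_gold ≈ 7.7110

Capital per worker breaks even when investment replaces (n + δ)·k; here n + δ = 0.104.
Golden rule sets MPK = n+δ: 0.4·2.7·k^(0.4−1) = 0.104, so k_gold = (0.4·2.7/0.104)^(1/0.6) ≈ 49.4293.
y_gold = 2.7·49.4293^0.4 ≈ 12.8516.
c_gold = y_gold − (n+δ)·k_gold = 12.8516 − 0.104·49.4293 ≈ 7.7110.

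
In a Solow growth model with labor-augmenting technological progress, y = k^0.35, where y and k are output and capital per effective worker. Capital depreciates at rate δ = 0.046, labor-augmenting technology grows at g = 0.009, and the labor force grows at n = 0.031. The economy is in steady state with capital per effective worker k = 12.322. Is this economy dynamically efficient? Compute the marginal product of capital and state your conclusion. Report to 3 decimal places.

dynamically inefficient; MPK ≈ 0.068

n + g + δ = 0.031 + 0.009 + 0.046 = 0.086.
MPK = 0.35·k^(0.35−1) = 0.35·12.322^(-0.65) ≈ 0.0684.
MPK < 0.086, so the economy is dynamically inefficient (over-saving).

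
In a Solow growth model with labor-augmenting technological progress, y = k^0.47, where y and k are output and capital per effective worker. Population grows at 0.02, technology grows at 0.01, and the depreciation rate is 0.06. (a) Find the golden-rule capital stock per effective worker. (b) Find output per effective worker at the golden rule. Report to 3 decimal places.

(a) k_gold ≈ 22.617; (b) y_gold ≈ 4.331

Capital per effective worker breaks even when investment replaces (n + g + δ)·k; here n + g + δ = 0.09.
Maximizing c = f(k) − (n+g+δ)·k gives f'(k) = n+g+δ, i.e. 0.47·k^(0.47−1) = 0.09, so k_gold = (0.47/0.09)^(1/0.53) ≈ 22.6175.
y_gold = 22.6175^0.47 ≈ 4.3310.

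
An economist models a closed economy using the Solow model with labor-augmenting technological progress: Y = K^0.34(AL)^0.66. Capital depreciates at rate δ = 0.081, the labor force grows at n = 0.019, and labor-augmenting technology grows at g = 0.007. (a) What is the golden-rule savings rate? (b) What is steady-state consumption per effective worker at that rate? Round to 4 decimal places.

(a) s_gold = 0.3400; (b) c_gold ≈ 1.1973

n + g + δ = 0.019 + 0.007 + 0.081 = 0.107.
For Cobb-Douglas, s_gold equals capital's share: s_gold = 0.34.
At the golden rule the marginal product of capital equals n+g+δ: 0.34·k^(0.34−1) = 0.107. Solving, k_gold = (0.34/0.107)^(1/0.66) ≈ 5.7643.
y_gold = 5.7643^0.34 ≈ 1.8141; c_gold = (1−0.34)·y_gold ≈ 1.1973.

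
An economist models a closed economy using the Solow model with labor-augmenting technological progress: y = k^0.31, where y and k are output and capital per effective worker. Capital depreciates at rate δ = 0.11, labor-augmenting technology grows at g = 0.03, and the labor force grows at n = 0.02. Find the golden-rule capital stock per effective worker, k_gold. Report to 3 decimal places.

n + g + δ = 0.02 + 0.03 + 0.11 = 0.16.
Setting f'(k) = n+g+δ gives 0.31·k^(0.31−1) = 0.16, hence k_gold = (0.31/0.16)^(1/0.69) ≈ 2.6079.

k_gold ≈ 2.608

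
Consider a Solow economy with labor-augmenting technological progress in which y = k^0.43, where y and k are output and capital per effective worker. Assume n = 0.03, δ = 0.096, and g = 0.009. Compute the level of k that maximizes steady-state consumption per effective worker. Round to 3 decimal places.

k_gold ≈ 7.633

Break-even investment rate: n + g + δ = 0.03 + 0.009 + 0.096 = 0.135.
At the golden rule the marginal product of capital equals n+g+δ: 0.43·k^(0.43−1) = 0.135. Solving, k_gold = (0.43/0.135)^(1/0.57) ≈ 7.6330.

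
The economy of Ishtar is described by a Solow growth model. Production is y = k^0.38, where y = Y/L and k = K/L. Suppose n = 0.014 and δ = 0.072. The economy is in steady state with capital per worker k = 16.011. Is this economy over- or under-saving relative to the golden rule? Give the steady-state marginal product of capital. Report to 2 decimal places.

n + δ = 0.014 + 0.072 = 0.086.
MPK = 0.38·k^(0.38−1) = 0.38·16.011^(-0.62) ≈ 0.0681.
MPK < 0.086, so the economy is dynamically inefficient (over-saving).

over-saving; MPK ≈ 0.07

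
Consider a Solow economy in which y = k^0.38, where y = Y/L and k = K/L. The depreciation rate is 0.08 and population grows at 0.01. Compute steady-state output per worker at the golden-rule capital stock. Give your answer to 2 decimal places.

y_gold ≈ 2.42

n + δ = 0.01 + 0.08 = 0.09.
Maximizing c = f(k) − (n+δ)·k gives f'(k) = n+δ, i.e. 0.38·k^(0.38−1) = 0.09, so k_gold = (0.38/0.09)^(1/0.62) ≈ 10.2079.
Output: y_gold = k_gold^0.38 = 10.2079^0.38 ≈ 2.4177.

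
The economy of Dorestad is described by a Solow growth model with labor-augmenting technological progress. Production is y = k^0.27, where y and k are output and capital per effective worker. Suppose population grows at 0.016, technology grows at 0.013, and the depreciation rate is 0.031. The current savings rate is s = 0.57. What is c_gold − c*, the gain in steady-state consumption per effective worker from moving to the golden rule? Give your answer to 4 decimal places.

Δc ≈ 0.2845

Capital per effective worker breaks even when investment replaces (n + g + δ)·k; here n + g + δ = 0.06.
Current steady state (s = 0.57): k* = (0.57/0.06)^(1/0.73) ≈ 21.8448, y* = 21.8448^0.27 ≈ 2.2994, c* = (1−0.57)·2.2994 ≈ 0.9888.
Maximizing c = f(k) − (n+g+δ)·k gives f'(k) = n+g+δ, i.e. 0.27·k^(0.27−1) = 0.06, so k_gold = (0.27/0.06)^(1/0.73) ≈ 7.8490.
y_gold = 7.8490^0.27 ≈ 1.7442, c_gold = y_gold − 0.06·k_gold ≈ 1.2733.
Gain: Δc = 1.2733 − 0.9888 ≈ 0.2845.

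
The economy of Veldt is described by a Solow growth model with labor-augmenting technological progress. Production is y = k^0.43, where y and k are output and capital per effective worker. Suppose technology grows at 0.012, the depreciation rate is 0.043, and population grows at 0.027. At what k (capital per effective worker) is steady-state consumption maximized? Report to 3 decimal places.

k_gold ≈ 18.304

The effective depreciation rate is n + g + δ = 0.027 + 0.012 + 0.043 = 0.082.
Maximizing c = f(k) − (n+g+δ)·k gives f'(k) = n+g+δ, i.e. 0.43·k^(0.43−1) = 0.082, so k_gold = (0.43/0.082)^(1/0.57) ≈ 18.3042.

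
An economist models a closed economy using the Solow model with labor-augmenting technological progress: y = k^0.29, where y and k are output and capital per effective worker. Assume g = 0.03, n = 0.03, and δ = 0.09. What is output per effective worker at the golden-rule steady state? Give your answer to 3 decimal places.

y_gold ≈ 1.309

Capital per effective worker breaks even when investment replaces (n + g + δ)·k; here n + g + δ = 0.15.
At the golden rule the marginal product of capital equals n+g+δ: 0.29·k^(0.29−1) = 0.15. Solving, k_gold = (0.29/0.15)^(1/0.71) ≈ 2.5307.
Output: y_gold = k_gold^0.29 = 2.5307^0.29 ≈ 1.3090.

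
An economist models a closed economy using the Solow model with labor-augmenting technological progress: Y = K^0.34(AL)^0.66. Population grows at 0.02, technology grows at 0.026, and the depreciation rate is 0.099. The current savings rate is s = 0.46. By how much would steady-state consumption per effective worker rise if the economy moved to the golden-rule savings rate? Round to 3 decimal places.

Δc ≈ 0.045

The effective depreciation rate is n + g + δ = 0.02 + 0.026 + 0.099 = 0.145.
Current steady state (s = 0.46): k* = (0.46/0.145)^(1/0.66) ≈ 5.7502, y* = 5.7502^0.34 ≈ 1.8126, c* = (1−0.46)·1.8126 ≈ 0.9788.
At the golden rule the marginal product of capital equals n+g+δ: 0.34·k^(0.34−1) = 0.145. Solving, k_gold = (0.34/0.145)^(1/0.66) ≈ 3.6373.
y_gold = 3.6373^0.34 ≈ 1.5512, c_gold = y_gold − 0.145·k_gold ≈ 1.0238.
Gain: Δc = 1.0238 − 0.9788 ≈ 0.0450.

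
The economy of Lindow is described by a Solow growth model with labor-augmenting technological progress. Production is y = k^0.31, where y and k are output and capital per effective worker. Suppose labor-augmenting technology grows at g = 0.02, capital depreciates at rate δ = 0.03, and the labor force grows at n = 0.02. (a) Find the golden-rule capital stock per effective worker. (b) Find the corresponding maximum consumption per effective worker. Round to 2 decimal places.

Break-even investment rate: n + g + δ = 0.02 + 0.02 + 0.03 = 0.07.
At the golden rule the marginal product of capital equals n+g+δ: 0.31·k^(0.31−1) = 0.07. Solving, k_gold = (0.31/0.07)^(1/0.69) ≈ 8.6420.
y_gold = 8.6420^0.31 ≈ 1.9514; c_gold = y_gold − 0.07·k_gold ≈ 1.3465.

(a) k_gold ≈ 8.64; (b) c_gold ≈ 1.35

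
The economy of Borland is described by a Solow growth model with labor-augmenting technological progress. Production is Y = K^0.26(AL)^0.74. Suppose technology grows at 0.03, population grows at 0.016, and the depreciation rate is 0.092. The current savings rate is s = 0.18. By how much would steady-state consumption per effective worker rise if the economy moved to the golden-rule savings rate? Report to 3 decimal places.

Capital per effective worker breaks even when investment replaces (n + g + δ)·k; here n + g + δ = 0.138.
Current steady state (s = 0.18): k* = (0.18/0.138)^(1/0.74) ≈ 1.4320, y* = 1.4320^0.26 ≈ 1.0979, c* = (1−0.18)·1.0979 ≈ 0.9002.
Maximizing c = f(k) − (n+g+δ)·k gives f'(k) = n+g+δ, i.e. 0.26·k^(0.26−1) = 0.138, so k_gold = (0.26/0.138)^(1/0.74) ≈ 2.3537.
y_gold = 2.3537^0.26 ≈ 1.2493, c_gold = y_gold − 0.138·k_gold ≈ 0.9245.
Gain: Δc = 0.9245 − 0.9002 ≈ 0.0242.

Δc ≈ 0.024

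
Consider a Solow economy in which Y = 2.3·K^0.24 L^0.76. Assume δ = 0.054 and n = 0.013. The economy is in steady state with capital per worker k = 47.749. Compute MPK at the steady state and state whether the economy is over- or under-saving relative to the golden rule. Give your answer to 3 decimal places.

n + δ = 0.013 + 0.054 = 0.067.
MPK = 0.24·2.3·k^(0.24−1) = 0.24·2.3·47.749^(-0.76) ≈ 0.0292.
MPK < 0.067, so the economy is dynamically inefficient (over-saving).

over-saving; MPK ≈ 0.029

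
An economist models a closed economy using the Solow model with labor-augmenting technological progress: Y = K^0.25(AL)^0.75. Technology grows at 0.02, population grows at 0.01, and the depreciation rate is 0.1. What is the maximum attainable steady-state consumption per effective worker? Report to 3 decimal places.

c_gold ≈ 0.933

n + g + δ = 0.01 + 0.02 + 0.1 = 0.13.
At the golden rule the marginal product of capital equals n+g+δ: 0.25·k^(0.25−1) = 0.13. Solving, k_gold = (0.25/0.13)^(1/0.75) ≈ 2.3915.
y_gold = 2.3915^0.25 ≈ 1.2436.
c_gold = y_gold − (n+g+δ)·k_gold = 1.2436 − 0.13·2.3915 ≈ 0.9327.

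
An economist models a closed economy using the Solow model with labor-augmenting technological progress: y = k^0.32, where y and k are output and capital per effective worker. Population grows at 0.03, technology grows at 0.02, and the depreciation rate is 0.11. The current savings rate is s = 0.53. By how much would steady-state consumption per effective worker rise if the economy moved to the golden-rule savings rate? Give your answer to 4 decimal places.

Δc ≈ 0.1165

Capital per effective worker breaks even when investment replaces (n + g + δ)·k; here n + g + δ = 0.16.
Current steady state (s = 0.53): k* = (0.53/0.16)^(1/0.68) ≈ 5.8202, y* = 5.8202^0.32 ≈ 1.7570, c* = (1−0.53)·1.7570 ≈ 0.8258.
Maximizing c = f(k) − (n+g+δ)·k gives f'(k) = n+g+δ, i.e. 0.32·k^(0.32−1) = 0.16, so k_gold = (0.32/0.16)^(1/0.68) ≈ 2.7713.
y_gold = 2.7713^0.32 ≈ 1.3857, c_gold = y_gold − 0.16·k_gold ≈ 0.9423.
Gain: Δc = 0.9423 − 0.8258 ≈ 0.1165.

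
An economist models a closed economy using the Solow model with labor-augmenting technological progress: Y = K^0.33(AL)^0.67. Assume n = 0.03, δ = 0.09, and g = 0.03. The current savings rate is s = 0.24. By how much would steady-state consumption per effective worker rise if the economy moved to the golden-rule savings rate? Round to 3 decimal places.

Capital per effective worker breaks even when investment replaces (n + g + δ)·k; here n + g + δ = 0.15.
Current steady state (s = 0.24): k* = (0.24/0.15)^(1/0.67) ≈ 2.0168, y* = 2.0168^0.33 ≈ 1.2605, c* = (1−0.24)·1.2605 ≈ 0.9580.
Setting f'(k) = n+g+δ gives 0.33·k^(0.33−1) = 0.15, hence k_gold = (0.33/0.15)^(1/0.67) ≈ 3.2440.
y_gold = 3.2440^0.33 ≈ 1.4745, c_gold = y_gold − 0.15·k_gold ≈ 0.9879.
Gain: Δc = 0.9879 − 0.9580 ≈ 0.0300.

Δc ≈ 0.030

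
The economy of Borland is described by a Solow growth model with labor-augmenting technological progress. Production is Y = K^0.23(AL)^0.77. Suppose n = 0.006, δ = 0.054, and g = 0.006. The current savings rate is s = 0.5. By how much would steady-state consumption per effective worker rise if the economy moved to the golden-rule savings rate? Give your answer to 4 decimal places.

Δc ≈ 0.2025

Break-even investment rate: n + g + δ = 0.006 + 0.006 + 0.054 = 0.066.
Current steady state (s = 0.5): k* = (0.5/0.066)^(1/0.77) ≈ 13.8711, y* = 13.8711^0.23 ≈ 1.8310, c* = (1−0.5)·1.8310 ≈ 0.9155.
Golden rule sets MPK = n+g+δ: 0.23·k^(0.23−1) = 0.066, so k_gold = (0.23/0.066)^(1/0.77) ≈ 5.0598.
y_gold = 5.0598^0.23 ≈ 1.4519, c_gold = y_gold − 0.066·k_gold ≈ 1.1180.
Gain: Δc = 1.1180 − 0.9155 ≈ 0.2025.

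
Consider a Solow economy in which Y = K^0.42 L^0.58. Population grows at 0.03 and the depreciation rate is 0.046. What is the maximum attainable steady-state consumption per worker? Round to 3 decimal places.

Break-even investment rate: n + δ = 0.03 + 0.046 = 0.076.
Maximizing c = f(k) − (n+δ)·k gives f'(k) = n+δ, i.e. 0.42·k^(0.42−1) = 0.076, so k_gold = (0.42/0.076)^(1/0.58) ≈ 19.0573.
y_gold = 19.0573^0.42 ≈ 3.4485.
c_gold = y_gold − (n+δ)·k_gold = 3.4485 − 0.076·19.0573 ≈ 2.0001.

c_gold ≈ 2.000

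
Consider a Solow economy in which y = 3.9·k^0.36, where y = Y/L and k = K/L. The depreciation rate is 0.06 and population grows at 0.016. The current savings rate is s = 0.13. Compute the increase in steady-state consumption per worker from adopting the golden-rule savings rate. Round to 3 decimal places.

Δc ≈ 3.006

n + δ = 0.016 + 0.06 = 0.076.
Current steady state (s = 0.13): k* = (0.13·3.9/0.076)^(1/0.64) ≈ 19.4001, y* = 3.9·19.4001^0.36 ≈ 11.3416, c* = (1−0.13)·11.3416 ≈ 9.8672.
Golden rule sets MPK = n+δ: 0.36·3.9·k^(0.36−1) = 0.076, so k_gold = (0.36·3.9/0.076)^(1/0.64) ≈ 95.2774.
y_gold = 3.9·95.2774^0.36 ≈ 20.1141, c_gold = y_gold − 0.076·k_gold ≈ 12.8730.
Gain: Δc = 12.8730 − 9.8672 ≈ 3.0059.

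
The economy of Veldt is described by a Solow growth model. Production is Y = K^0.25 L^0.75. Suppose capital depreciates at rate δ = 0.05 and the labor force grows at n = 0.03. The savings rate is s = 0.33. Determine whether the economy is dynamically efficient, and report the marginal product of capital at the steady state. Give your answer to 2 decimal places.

dynamically inefficient; MPK ≈ 0.06

The effective depreciation rate is n + δ = 0.03 + 0.05 = 0.08.
Steady-state k*: s·k^0.25 = 0.08·k gives k* = (0.33/0.08)^(1/0.75) ≈ 6.6155.
MPK = 0.25·6.6155^(-0.75) ≈ 0.0606.
MPK < n+δ = 0.08, so the economy is dynamically inefficient (over-saving).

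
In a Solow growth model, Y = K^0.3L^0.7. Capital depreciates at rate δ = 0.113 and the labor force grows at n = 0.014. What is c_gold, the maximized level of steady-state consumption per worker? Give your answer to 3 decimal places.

c_gold ≈ 1.012

Break-even investment rate: n + δ = 0.014 + 0.113 = 0.127.
At the golden rule the marginal product of capital equals n+δ: 0.3·k^(0.3−1) = 0.127. Solving, k_gold = (0.3/0.127)^(1/0.7) ≈ 3.4144.
y_gold = 3.4144^0.3 ≈ 1.4454.
c_gold = y_gold − (n+δ)·k_gold = 1.4454 − 0.127·3.4144 ≈ 1.0118.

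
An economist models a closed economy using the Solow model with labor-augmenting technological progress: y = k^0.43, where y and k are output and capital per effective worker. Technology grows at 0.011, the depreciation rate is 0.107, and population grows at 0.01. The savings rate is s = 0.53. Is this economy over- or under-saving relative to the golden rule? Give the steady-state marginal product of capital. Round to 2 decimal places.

over-saving; MPK ≈ 0.10

n + g + δ = 0.01 + 0.011 + 0.107 = 0.128.
Steady-state k*: s·k^0.43 = 0.128·k gives k* = (0.53/0.128)^(1/0.57) ≈ 12.0940.
MPK = 0.43·12.0940^(-0.57) ≈ 0.1038.
MPK < n+g+δ = 0.128, so the economy is dynamically inefficient (over-saving).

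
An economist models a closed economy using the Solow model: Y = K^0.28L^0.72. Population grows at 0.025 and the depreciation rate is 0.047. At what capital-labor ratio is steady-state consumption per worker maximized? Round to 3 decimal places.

n + δ = 0.025 + 0.047 = 0.072.
Setting f'(k) = n+δ gives 0.28·k^(0.28−1) = 0.072, hence k_gold = (0.28/0.072)^(1/0.72) ≈ 6.5948.

k_gold ≈ 6.595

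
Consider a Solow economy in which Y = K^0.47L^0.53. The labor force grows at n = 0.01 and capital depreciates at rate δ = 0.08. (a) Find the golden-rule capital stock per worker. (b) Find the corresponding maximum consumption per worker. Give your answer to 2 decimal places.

(a) k_gold ≈ 22.62; (b) c_gold ≈ 2.30

n + δ = 0.01 + 0.08 = 0.09.
Setting f'(k) = n+δ gives 0.47·k^(0.47−1) = 0.09, hence k_gold = (0.47/0.09)^(1/0.53) ≈ 22.6175.
y_gold = 22.6175^0.47 ≈ 4.3310; c_gold = y_gold − 0.09·k_gold ≈ 2.2954.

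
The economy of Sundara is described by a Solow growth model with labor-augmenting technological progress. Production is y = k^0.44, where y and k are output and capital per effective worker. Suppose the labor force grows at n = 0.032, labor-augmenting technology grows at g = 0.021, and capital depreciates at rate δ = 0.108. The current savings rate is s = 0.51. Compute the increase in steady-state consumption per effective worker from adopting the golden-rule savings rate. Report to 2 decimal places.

Δc ≈ 0.02

The effective depreciation rate is n + g + δ = 0.032 + 0.021 + 0.108 = 0.161.
Current steady state (s = 0.51): k* = (0.51/0.161)^(1/0.56) ≈ 7.8377, y* = 7.8377^0.44 ≈ 2.4742, c* = (1−0.51)·2.4742 ≈ 1.2124.
At the golden rule the marginal product of capital equals n+g+δ: 0.44·k^(0.44−1) = 0.161. Solving, k_gold = (0.44/0.161)^(1/0.56) ≈ 6.0213.
y_gold = 6.0213^0.44 ≈ 2.2033, c_gold = y_gold − 0.161·k_gold ≈ 1.2338.
Gain: Δc = 1.2338 − 1.2124 ≈ 0.0214.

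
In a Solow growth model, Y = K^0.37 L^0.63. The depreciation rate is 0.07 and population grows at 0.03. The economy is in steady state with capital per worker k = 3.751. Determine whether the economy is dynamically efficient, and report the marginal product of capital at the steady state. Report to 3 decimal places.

Break-even investment rate: n + δ = 0.03 + 0.07 = 0.1.
MPK = 0.37·k^(0.37−1) = 0.37·3.751^(-0.63) ≈ 0.1609.
MPK > 0.1, so the economy is dynamically efficient (under-saving).

dynamically efficient; MPK ≈ 0.161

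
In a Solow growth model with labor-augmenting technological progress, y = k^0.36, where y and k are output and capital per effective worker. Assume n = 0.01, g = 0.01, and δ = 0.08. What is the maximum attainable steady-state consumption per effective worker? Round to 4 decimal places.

c_gold ≈ 1.3155

Capital per effective worker breaks even when investment replaces (n + g + δ)·k; here n + g + δ = 0.1.
Golden rule sets MPK = n+g+δ: 0.36·k^(0.36−1) = 0.1, so k_gold = (0.36/0.1)^(1/0.64) ≈ 7.3998.
y_gold = 7.3998^0.36 ≈ 2.0555.
c_gold = y_gold − (n+g+δ)·k_gold = 2.0555 − 0.1·7.3998 ≈ 1.3155.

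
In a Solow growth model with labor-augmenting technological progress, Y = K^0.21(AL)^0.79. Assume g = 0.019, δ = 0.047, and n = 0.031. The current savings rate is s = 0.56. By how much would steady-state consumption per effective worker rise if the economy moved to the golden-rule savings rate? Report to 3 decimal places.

n + g + δ = 0.031 + 0.019 + 0.047 = 0.097.
Current steady state (s = 0.56): k* = (0.56/0.097)^(1/0.79) ≈ 9.2006, y* = 9.2006^0.21 ≈ 1.5937, c* = (1−0.56)·1.5937 ≈ 0.7012.
At the golden rule the marginal product of capital equals n+g+δ: 0.21·k^(0.21−1) = 0.097. Solving, k_gold = (0.21/0.097)^(1/0.79) ≈ 2.6584.
y_gold = 2.6584^0.21 ≈ 1.2279, c_gold = y_gold − 0.097·k_gold ≈ 0.9701.
Gain: Δc = 0.9701 − 0.7012 ≈ 0.2688.

Δc ≈ 0.269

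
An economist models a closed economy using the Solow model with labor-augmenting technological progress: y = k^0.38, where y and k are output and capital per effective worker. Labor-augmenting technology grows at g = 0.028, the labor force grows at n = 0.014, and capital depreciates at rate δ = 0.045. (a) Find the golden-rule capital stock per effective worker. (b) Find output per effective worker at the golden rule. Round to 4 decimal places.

The effective depreciation rate is n + g + δ = 0.014 + 0.028 + 0.045 = 0.087.
Golden rule sets MPK = n+g+δ: 0.38·k^(0.38−1) = 0.087, so k_gold = (0.38/0.087)^(1/0.62) ≈ 10.7816.
y_gold = 10.7816^0.38 ≈ 2.4684.

(a) k_gold ≈ 10.7816; (b) y_gold ≈ 2.4684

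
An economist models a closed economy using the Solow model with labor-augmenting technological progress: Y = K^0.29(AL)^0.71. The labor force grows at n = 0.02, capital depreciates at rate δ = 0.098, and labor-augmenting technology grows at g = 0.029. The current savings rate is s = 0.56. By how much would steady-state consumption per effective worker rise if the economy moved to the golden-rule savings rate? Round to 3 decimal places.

Capital per effective worker breaks even when investment replaces (n + g + δ)·k; here n + g + δ = 0.147.
Current steady state (s = 0.56): k* = (0.56/0.147)^(1/0.71) ≈ 6.5785, y* = 6.5785^0.29 ≈ 1.7269, c* = (1−0.56)·1.7269 ≈ 0.7598.
Maximizing c = f(k) − (n+g+δ)·k gives f'(k) = n+g+δ, i.e. 0.29·k^(0.29−1) = 0.147, so k_gold = (0.29/0.147)^(1/0.71) ≈ 2.6038.
y_gold = 2.6038^0.29 ≈ 1.3199, c_gold = y_gold − 0.147·k_gold ≈ 0.9371.
Gain: Δc = 0.9371 − 0.7598 ≈ 0.1773.

Δc ≈ 0.177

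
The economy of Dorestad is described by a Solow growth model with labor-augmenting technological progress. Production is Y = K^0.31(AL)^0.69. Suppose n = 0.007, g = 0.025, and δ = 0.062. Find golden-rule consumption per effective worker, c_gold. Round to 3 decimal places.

c_gold ≈ 1.179

The effective depreciation rate is n + g + δ = 0.007 + 0.025 + 0.062 = 0.094.
Golden rule sets MPK = n+g+δ: 0.31·k^(0.31−1) = 0.094, so k_gold = (0.31/0.094)^(1/0.69) ≈ 5.6372.
y_gold = 5.6372^0.31 ≈ 1.7093.
c_gold = y_gold − (n+g+δ)·k_gold = 1.7093 − 0.094·5.6372 ≈ 1.1794.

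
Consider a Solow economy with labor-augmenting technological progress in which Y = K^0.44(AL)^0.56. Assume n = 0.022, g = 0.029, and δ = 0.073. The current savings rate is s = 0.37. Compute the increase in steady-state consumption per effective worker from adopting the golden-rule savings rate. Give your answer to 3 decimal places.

Δc ≈ 0.028

Capital per effective worker breaks even when investment replaces (n + g + δ)·k; here n + g + δ = 0.124.
Current steady state (s = 0.37): k* = (0.37/0.124)^(1/0.56) ≈ 7.0440, y* = 7.0440^0.44 ≈ 2.3607, c* = (1−0.37)·2.3607 ≈ 1.4872.
At the golden rule the marginal product of capital equals n+g+δ: 0.44·k^(0.44−1) = 0.124. Solving, k_gold = (0.44/0.124)^(1/0.56) ≈ 9.5984.
y_gold = 9.5984^0.44 ≈ 2.7050, c_gold = y_gold − 0.124·k_gold ≈ 1.5148.
Gain: Δc = 1.5148 − 1.4872 ≈ 0.0276.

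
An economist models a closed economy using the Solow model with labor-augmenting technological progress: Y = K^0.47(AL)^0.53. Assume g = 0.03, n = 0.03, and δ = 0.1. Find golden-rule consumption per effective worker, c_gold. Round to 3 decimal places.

Capital per effective worker breaks even when investment replaces (n + g + δ)·k; here n + g + δ = 0.16.
Maximizing c = f(k) − (n+g+δ)·k gives f'(k) = n+g+δ, i.e. 0.47·k^(0.47−1) = 0.16, so k_gold = (0.47/0.16)^(1/0.53) ≈ 7.6380.
y_gold = 7.6380^0.47 ≈ 2.6002.
c_gold = y_gold − (n+g+δ)·k_gold = 2.6002 − 0.16·7.6380 ≈ 1.3781.

c_gold ≈ 1.378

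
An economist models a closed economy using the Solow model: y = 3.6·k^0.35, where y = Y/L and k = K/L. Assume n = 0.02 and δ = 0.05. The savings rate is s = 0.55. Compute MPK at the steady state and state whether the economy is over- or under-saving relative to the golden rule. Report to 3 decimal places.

over-saving; MPK ≈ 0.045

Break-even investment rate: n + δ = 0.02 + 0.05 = 0.07.
Steady-state k*: s·A·k^0.35 = 0.07·k gives k* = (0.55·3.6/0.07)^(1/0.65) ≈ 171.0725.
MPK = 0.35·3.6·171.0725^(-0.65) ≈ 0.0445.
MPK < n+δ = 0.07, so the economy is dynamically inefficient (over-saving).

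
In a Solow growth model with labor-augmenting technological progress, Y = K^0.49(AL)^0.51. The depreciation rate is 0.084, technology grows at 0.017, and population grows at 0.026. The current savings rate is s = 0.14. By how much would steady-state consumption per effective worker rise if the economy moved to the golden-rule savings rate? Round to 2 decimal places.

Δc ≈ 0.92

Capital per effective worker breaks even when investment replaces (n + g + δ)·k; here n + g + δ = 0.127.
Current steady state (s = 0.14): k* = (0.14/0.127)^(1/0.51) ≈ 1.2106, y* = 1.2106^0.49 ≈ 1.0982, c* = (1−0.14)·1.0982 ≈ 0.9444.
At the golden rule the marginal product of capital equals n+g+δ: 0.49·k^(0.49−1) = 0.127. Solving, k_gold = (0.49/0.127)^(1/0.51) ≈ 14.1185.
y_gold = 14.1185^0.49 ≈ 3.6593, c_gold = y_gold − 0.127·k_gold ≈ 1.8662.
Gain: Δc = 1.8662 − 0.9444 ≈ 0.9218.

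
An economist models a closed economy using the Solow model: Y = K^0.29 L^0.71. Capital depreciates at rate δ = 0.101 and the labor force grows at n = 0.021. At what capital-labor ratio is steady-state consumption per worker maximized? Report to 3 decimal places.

k_gold ≈ 3.386

The effective depreciation rate is n + δ = 0.021 + 0.101 = 0.122.
Golden rule sets MPK = n+δ: 0.29·k^(0.29−1) = 0.122, so k_gold = (0.29/0.122)^(1/0.71) ≈ 3.3856.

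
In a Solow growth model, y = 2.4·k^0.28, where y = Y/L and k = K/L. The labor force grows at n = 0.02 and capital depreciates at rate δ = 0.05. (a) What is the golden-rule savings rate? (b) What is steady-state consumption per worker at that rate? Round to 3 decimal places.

Capital per worker breaks even when investment replaces (n + δ)·k; here n + δ = 0.07.
For Cobb-Douglas, s_gold equals capital's share: s_gold = 0.28.
At the golden rule the marginal product of capital equals n+δ: 0.28·2.4·k^(0.28−1) = 0.07. Solving, k_gold = (0.28·2.4/0.07)^(1/0.72) ≈ 23.1348.
y_gold = 2.4·23.1348^0.28 ≈ 5.7837; c_gold = (1−0.28)·y_gold ≈ 4.1643.

(a) s_gold = 0.280; (b) c_gold ≈ 4.164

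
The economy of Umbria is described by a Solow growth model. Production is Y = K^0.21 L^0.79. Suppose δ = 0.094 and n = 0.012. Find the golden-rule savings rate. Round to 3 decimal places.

n + δ = 0.012 + 0.094 = 0.106.
At the golden rule MPK = n+δ, and in any Cobb-Douglas steady state s = (n+δ)·k/y = MPK·k/y = capital's share 0.21.

s_gold = 0.210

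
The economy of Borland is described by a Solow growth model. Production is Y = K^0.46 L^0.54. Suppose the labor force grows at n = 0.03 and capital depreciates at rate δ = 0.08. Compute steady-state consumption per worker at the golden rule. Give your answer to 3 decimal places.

c_gold ≈ 1.827

The effective depreciation rate is n + δ = 0.03 + 0.08 = 0.11.
At the golden rule the marginal product of capital equals n+δ: 0.46·k^(0.46−1) = 0.11. Solving, k_gold = (0.46/0.11)^(1/0.54) ≈ 14.1474.
y_gold = 14.1474^0.46 ≈ 3.3831.
c_gold = y_gold − (n+δ)·k_gold = 3.3831 − 0.11·14.1474 ≈ 1.8269.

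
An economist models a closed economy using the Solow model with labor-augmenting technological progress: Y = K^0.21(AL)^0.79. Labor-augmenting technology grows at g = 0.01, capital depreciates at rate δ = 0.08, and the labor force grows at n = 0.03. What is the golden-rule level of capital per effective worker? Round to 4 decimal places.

k_gold ≈ 2.0307

Capital per effective worker breaks even when investment replaces (n + g + δ)·k; here n + g + δ = 0.12.
Maximizing c = f(k) − (n+g+δ)·k gives f'(k) = n+g+δ, i.e. 0.21·k^(0.21−1) = 0.12, so k_gold = (0.21/0.12)^(1/0.79) ≈ 2.0307.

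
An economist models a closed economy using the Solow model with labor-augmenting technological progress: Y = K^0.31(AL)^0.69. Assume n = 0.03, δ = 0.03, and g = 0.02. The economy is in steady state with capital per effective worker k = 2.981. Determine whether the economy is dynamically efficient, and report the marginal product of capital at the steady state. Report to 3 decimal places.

dynamically efficient; MPK ≈ 0.146

n + g + δ = 0.03 + 0.02 + 0.03 = 0.08.
MPK = 0.31·k^(0.31−1) = 0.31·2.981^(-0.69) ≈ 0.1459.
MPK > 0.08, so the economy is dynamically efficient (under-saving).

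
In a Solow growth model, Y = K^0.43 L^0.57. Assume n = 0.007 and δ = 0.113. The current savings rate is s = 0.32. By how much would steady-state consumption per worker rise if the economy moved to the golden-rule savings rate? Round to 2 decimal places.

Δc ≈ 0.07

n + δ = 0.007 + 0.113 = 0.12.
Current steady state (s = 0.32): k* = (0.32/0.12)^(1/0.57) ≈ 5.5887, y* = 5.5887^0.43 ≈ 2.0958, c* = (1−0.32)·2.0958 ≈ 1.4251.
Golden rule sets MPK = n+δ: 0.43·k^(0.43−1) = 0.12, so k_gold = (0.43/0.12)^(1/0.57) ≈ 9.3850.
y_gold = 9.3850^0.43 ≈ 2.6191, c_gold = y_gold − 0.12·k_gold ≈ 1.4929.
Gain: Δc = 1.4929 − 1.4251 ≈ 0.0677.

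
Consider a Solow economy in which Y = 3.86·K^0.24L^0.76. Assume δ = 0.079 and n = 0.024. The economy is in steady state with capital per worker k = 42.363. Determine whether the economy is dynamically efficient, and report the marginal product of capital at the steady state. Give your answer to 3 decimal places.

dynamically inefficient; MPK ≈ 0.054

Break-even investment rate: n + δ = 0.024 + 0.079 = 0.103.
MPK = 0.24·3.86·k^(0.24−1) = 0.24·3.86·42.363^(-0.76) ≈ 0.0537.
MPK < 0.103, so the economy is dynamically inefficient (over-saving).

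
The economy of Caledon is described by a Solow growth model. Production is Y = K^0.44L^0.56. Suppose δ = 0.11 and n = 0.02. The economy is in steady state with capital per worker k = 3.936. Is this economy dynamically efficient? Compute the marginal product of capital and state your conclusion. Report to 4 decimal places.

n + δ = 0.02 + 0.11 = 0.13.
MPK = 0.44·k^(0.44−1) = 0.44·3.936^(-0.56) ≈ 0.2043.
MPK > 0.13, so the economy is dynamically efficient (under-saving).

dynamically efficient; MPK ≈ 0.2043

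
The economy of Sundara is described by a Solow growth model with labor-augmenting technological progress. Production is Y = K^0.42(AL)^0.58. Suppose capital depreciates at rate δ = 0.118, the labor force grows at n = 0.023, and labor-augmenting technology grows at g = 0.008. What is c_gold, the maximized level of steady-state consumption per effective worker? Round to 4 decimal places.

The effective depreciation rate is n + g + δ = 0.023 + 0.008 + 0.118 = 0.149.
Golden rule sets MPK = n+g+δ: 0.42·k^(0.42−1) = 0.149, so k_gold = (0.42/0.149)^(1/0.58) ≈ 5.9700.
y_gold = 5.9700^0.42 ≈ 2.1179.
c_gold = y_gold − (n+g+δ)·k_gold = 2.1179 − 0.149·5.9700 ≈ 1.2284.

c_gold ≈ 1.2284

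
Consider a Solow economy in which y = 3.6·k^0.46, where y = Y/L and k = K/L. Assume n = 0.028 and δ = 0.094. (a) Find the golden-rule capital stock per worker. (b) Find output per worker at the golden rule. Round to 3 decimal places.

(a) k_gold ≈ 125.197; (b) y_gold ≈ 33.204

The effective depreciation rate is n + δ = 0.028 + 0.094 = 0.122.
Maximizing c = f(k) − (n+δ)·k gives f'(k) = n+δ, i.e. 0.46·3.6·k^(0.46−1) = 0.122, so k_gold = (0.46·3.6/0.122)^(1/0.54) ≈ 125.1969.
y_gold = 3.6·125.1969^0.46 ≈ 33.2044.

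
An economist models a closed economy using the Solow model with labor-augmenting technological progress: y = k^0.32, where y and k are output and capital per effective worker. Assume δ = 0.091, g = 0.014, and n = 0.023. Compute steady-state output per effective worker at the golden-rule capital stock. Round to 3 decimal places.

y_gold ≈ 1.539

Capital per effective worker breaks even when investment replaces (n + g + δ)·k; here n + g + δ = 0.128.
Maximizing c = f(k) − (n+g+δ)·k gives f'(k) = n+g+δ, i.e. 0.32·k^(0.32−1) = 0.128, so k_gold = (0.32/0.128)^(1/0.68) ≈ 3.8477.
Output: y_gold = k_gold^0.32 = 3.8477^0.32 ≈ 1.5391.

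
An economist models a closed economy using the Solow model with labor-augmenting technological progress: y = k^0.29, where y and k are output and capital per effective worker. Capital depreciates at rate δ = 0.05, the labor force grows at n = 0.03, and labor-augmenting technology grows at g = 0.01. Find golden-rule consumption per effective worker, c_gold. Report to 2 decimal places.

n + g + δ = 0.03 + 0.01 + 0.05 = 0.09.
Setting f'(k) = n+g+δ gives 0.29·k^(0.29−1) = 0.09, hence k_gold = (0.29/0.09)^(1/0.71) ≈ 5.1965.
y_gold = 5.1965^0.29 ≈ 1.6127.
c_gold = y_gold − (n+g+δ)·k_gold = 1.6127 − 0.09·5.1965 ≈ 1.1450.

c_gold ≈ 1.15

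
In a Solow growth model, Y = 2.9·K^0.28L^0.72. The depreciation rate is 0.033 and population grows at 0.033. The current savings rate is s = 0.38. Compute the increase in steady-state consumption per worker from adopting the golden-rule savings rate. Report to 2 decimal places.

Δc ≈ 0.17

The effective depreciation rate is n + δ = 0.033 + 0.033 = 0.066.
Current steady state (s = 0.38): k* = (0.38·2.9/0.066)^(1/0.72) ≈ 49.9008, y* = 2.9·49.9008^0.28 ≈ 8.6670, c* = (1−0.38)·8.6670 ≈ 5.3735.
Maximizing c = f(k) − (n+δ)·k gives f'(k) = n+δ, i.e. 0.28·2.9·k^(0.28−1) = 0.066, so k_gold = (0.28·2.9/0.066)^(1/0.72) ≈ 32.6517.
y_gold = 2.9·32.6517^0.28 ≈ 7.6965, c_gold = y_gold − 0.066·k_gold ≈ 5.5415.
Gain: Δc = 5.5415 − 5.3735 ≈ 0.1679.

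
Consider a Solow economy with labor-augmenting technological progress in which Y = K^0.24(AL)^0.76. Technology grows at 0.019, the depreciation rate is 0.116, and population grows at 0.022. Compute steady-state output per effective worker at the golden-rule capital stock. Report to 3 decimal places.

y_gold ≈ 1.143

The effective depreciation rate is n + g + δ = 0.022 + 0.019 + 0.116 = 0.157.
Setting f'(k) = n+g+δ gives 0.24·k^(0.24−1) = 0.157, hence k_gold = (0.24/0.157)^(1/0.76) ≈ 1.7479.
Output: y_gold = k_gold^0.24 = 1.7479^0.24 ≈ 1.1434.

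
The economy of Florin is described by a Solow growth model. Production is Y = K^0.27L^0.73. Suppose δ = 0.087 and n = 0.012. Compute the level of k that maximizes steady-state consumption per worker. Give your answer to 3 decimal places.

n + δ = 0.012 + 0.087 = 0.099.
Setting f'(k) = n+δ gives 0.27·k^(0.27−1) = 0.099, hence k_gold = (0.27/0.099)^(1/0.73) ≈ 3.9527.

k_gold ≈ 3.953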